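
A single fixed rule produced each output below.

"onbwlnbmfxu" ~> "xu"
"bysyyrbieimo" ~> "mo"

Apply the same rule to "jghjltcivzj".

The rule is to keep only the last 2 characters.
Applying that to "jghjltcivzj" gives "zj".

zj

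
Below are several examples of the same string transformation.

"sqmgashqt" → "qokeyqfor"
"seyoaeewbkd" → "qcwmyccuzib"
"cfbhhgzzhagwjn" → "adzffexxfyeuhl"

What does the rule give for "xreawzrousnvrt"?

The pattern: shift every letter 2 places backward in the alphabet (wrapping around).
On "xreawzrousnvrt" that produces "vpcyuxpmsqltpr".

vpcyuxpmsqltpr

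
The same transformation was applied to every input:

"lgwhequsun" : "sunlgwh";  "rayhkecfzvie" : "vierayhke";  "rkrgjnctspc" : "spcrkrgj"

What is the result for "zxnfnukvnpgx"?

Looking at the pairs, the operation is to move the last 3 characters to the front (rotate right by 3), then delete the last 3 characters.
Applying both steps to "zxnfnukvnpgx": "pgxzxnfnukvn", then "pgxzxnfnu".

pgxzxnfnu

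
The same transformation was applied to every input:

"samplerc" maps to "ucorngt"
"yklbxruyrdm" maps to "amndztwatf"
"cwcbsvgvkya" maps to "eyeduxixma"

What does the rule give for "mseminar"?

ougokpc

Each output is the input with this applied: delete the last character, then shift every letter 2 places forward in the alphabet (wrapping around).
Applying that to "mseminar" gives "ougokpc".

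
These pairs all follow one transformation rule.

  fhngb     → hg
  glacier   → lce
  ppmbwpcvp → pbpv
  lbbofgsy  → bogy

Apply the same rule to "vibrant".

Rule — keep every other character starting from the second (positions 2nd, 4th, 6th, ...).
For "vibrant" the result is "irn".

irn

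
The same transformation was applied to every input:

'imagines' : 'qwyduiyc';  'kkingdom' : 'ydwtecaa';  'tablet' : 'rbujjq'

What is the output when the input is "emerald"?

uhqbtuc

In each case the input is transformed by: shift every letter 10 places backward in the alphabet (wrapping around), then move the first 2 characters to the end (rotate left by 2).
On "emerald": the first step gives "ucuhqbt", and the second then gives "uhqbtuc".
(Check on "imagines": → "ycqwydui" → "qwyduiyc" ✓)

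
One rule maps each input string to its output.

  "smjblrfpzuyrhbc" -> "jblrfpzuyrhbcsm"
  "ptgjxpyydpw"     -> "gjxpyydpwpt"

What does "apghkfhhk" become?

ghkfhhkap

Looking at the pairs, the operation is to move the first 2 characters to the end (rotate left by 2).
Doing the same to "apghkfhhk": "ghkfhhkap".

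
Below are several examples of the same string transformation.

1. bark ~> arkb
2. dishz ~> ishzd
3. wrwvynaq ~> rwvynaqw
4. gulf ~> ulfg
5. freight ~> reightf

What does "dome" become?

omed

The transformation: move the first character to the end.
So "dome" becomes "omed".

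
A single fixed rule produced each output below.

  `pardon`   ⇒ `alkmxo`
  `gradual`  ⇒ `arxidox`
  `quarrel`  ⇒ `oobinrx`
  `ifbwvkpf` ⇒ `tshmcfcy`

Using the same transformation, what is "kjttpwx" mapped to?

The rule is to move the first 3 characters to the end (rotate left by 3), then shift every letter 3 places backward in the alphabet (wrapping around).
On "kjttpwx": the first step gives "tpwxkjt", and the second then gives "qmtuhgq".
(Check on "pardon": → "donpar" → "alkmxo" ✓)

qmtuhgq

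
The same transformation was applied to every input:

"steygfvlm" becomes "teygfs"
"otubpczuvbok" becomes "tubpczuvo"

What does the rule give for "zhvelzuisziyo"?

hvelzuiszz

The transformation: delete the last 3 characters, then move the first character to the end.
On "zhvelzuisziyo": the first step gives "zhvelzuisz", and the second then gives "hvelzuiszz".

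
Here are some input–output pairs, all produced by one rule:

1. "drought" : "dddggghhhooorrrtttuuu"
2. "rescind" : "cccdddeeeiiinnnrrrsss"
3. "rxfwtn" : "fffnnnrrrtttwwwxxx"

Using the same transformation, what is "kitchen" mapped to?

In each case the input is transformed by: sort the characters into alphabetical order, then repeat every character 3 times.
For "kitchen", step one produces "cehiknt"; step two turns that into "ccceeehhhiiikkknnnttt".

ccceeehhhiiikkknnnttt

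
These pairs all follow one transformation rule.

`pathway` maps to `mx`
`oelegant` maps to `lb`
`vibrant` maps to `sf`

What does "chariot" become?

The rule is to shift every letter 3 places backward in the alphabet (wrapping around), then keep only the first 2 characters.
Applying both steps to "chariot": "zexoflq", then "ze".

ze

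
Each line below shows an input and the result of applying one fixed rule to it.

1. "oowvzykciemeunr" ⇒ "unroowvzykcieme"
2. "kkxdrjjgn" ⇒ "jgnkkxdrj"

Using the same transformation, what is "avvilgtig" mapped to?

tigavvilg

In each case the input is transformed by: move the last 3 characters to the front (rotate right by 3).
Doing the same to "avvilgtig": "tigavvilg".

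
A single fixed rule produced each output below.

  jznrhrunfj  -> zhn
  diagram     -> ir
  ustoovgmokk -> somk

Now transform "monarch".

Each output is the input with this applied: keep one character in every 3, starting at position 2 (positions 2nd, 5th, 8th, ...).
For "monarch" the result is "or".

or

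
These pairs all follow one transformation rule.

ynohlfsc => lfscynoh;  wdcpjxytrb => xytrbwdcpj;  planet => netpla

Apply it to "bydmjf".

mjfbyd

The pattern: swap the front and back halves of the string.
Doing the same to "bydmjf": "mjfbyd".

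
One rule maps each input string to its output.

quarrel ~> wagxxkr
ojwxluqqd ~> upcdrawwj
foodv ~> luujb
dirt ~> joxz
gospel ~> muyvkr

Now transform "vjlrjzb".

The pattern: shift every letter 6 places forward in the alphabet (wrapping around).
So "vjlrjzb" becomes "bprxpfh".

bprxpfh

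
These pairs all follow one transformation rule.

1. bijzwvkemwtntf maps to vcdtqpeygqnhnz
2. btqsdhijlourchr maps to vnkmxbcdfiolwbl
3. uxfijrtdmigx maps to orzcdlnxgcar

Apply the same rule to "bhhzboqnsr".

What's happening: shift every letter 6 places backward in the alphabet (wrapping around).
So "bhhzboqnsr" becomes "vbbtvikhml".

vbbtvikhml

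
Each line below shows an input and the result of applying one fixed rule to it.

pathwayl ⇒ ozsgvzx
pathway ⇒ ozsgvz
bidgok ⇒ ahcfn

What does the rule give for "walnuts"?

The transformation: delete the last character, then shift every letter 1 place backward in the alphabet (wrapping around).
On "walnuts": the first step gives "walnut", and the second then gives "vzkmts".

vzkmts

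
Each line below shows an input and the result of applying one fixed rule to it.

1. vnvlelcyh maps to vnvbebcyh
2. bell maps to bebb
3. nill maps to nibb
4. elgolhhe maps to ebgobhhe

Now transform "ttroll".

ttrobb

The rule is to replace every "l" with "b".
"ttroll" → "ttrobb".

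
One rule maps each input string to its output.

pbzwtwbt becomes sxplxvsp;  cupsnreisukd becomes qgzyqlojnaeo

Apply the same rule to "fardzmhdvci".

ryebwnzvidz

What's happening: move the last 3 characters to the front (rotate right by 3), then shift every letter 4 places backward in the alphabet (wrapping around).
Starting from "fardzmhdvci": after the first operation, "vcifardzmhd"; after the second, "ryebwnzvidz".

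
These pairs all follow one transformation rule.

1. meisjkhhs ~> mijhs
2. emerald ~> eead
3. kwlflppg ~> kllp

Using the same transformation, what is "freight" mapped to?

The transformation: keep every other character starting from the first (positions 1st, 3rd, 5th, ...).
"freight" → "fegt".

fegt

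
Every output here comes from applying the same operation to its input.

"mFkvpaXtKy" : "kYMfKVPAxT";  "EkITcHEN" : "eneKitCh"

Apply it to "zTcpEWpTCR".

crZtCPewPt

The pattern: flip the case of every letter, then move the last 2 characters to the front (rotate right by 2).
For "zTcpEWpTCR", step one produces "ZtCPewPtcr"; step two turns that into "crZtCPewPt".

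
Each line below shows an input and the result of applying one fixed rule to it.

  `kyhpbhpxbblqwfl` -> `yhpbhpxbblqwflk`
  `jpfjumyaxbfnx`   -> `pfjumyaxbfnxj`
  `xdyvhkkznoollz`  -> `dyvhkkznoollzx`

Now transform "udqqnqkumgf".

Each output is the input with this applied: move the first character to the end.
For "udqqnqkumgf" the result is "dqqnqkumgfu".

dqqnqkumgfu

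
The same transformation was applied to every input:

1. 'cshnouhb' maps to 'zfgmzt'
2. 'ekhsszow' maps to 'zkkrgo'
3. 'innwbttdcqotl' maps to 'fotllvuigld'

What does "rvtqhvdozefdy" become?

The pattern: shift every letter 8 places backward in the alphabet (wrapping around), then delete the first 2 characters.
Applying both steps to "rvtqhvdozefdy": "jnliznvgrwxvq", then "liznvgrwxvq".
(Check on "cshnouhb": → "ukzfgmzt" → "zfgmzt" ✓)

liznvgrwxvq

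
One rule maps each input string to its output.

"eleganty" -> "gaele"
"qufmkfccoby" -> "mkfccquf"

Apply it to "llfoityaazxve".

oityaazllf

Each output is the input with this applied: delete the last 3 characters, then move the first 3 characters to the end (rotate left by 3).
On "llfoityaazxve": the first step gives "llfoityaaz", and the second then gives "oityaazllf".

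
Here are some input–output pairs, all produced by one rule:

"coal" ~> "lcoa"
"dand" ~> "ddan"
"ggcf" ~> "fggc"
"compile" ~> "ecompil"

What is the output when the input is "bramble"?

In each case the input is transformed by: move the last character to the front.
"bramble" → "ebrambl".

ebrambl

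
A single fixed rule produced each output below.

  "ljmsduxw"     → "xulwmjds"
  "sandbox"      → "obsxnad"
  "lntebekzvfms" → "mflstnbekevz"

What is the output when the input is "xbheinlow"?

olxwhbien

In each case the input is transformed by: move the last 3 characters to the front (rotate right by 3), then swap each adjacent pair of characters (1↔2, 3↔4, ...).
Starting from "xbheinlow": after the first operation, "lowxbhein"; after the second, "olxwhbien".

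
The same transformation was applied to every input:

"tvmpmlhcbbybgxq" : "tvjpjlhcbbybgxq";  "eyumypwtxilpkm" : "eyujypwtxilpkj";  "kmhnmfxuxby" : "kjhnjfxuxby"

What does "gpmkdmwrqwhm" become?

The rule is to replace every "m" with "j".
Applying that to "gpmkdmwrqwhm" gives "gpjkdjwrqwhj".

gpjkdjwrqwhj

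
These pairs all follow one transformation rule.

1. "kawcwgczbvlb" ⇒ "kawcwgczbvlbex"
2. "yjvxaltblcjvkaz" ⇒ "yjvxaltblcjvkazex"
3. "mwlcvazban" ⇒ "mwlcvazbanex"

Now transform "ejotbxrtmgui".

ejotbxrtmguiex

Looking at the pairs, the operation is to append "ex".
On "ejotbxrtmgui" that produces "ejotbxrtmguiex".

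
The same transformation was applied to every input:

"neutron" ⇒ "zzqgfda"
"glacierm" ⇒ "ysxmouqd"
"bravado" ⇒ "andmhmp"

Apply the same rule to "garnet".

fsmdzq

In each case the input is transformed by: move the last character to the front, then shift every letter 12 places forward in the alphabet (wrapping around).
On "garnet": the first step gives "tgarne", and the second then gives "fsmdzq".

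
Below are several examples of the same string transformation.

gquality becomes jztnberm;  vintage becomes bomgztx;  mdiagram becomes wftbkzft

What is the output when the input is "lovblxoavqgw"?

heuoqethjopz

What's happening: swap each adjacent pair of characters (1↔2, 3↔4, ...), then shift every letter 7 places backward in the alphabet (wrapping around).
On "lovblxoavqgw": the first step gives "olbvxlaoqvwg", and the second then gives "heuoqethjopz".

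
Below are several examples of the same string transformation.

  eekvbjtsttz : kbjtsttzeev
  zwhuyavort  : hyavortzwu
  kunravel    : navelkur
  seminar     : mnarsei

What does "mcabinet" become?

ainetmcb

Each output is the input with this applied: move the first 3 characters to the end (rotate left by 3), then swap the first and last characters.
Starting from "mcabinet": after the first operation, "binetmca"; after the second, "ainetmcb".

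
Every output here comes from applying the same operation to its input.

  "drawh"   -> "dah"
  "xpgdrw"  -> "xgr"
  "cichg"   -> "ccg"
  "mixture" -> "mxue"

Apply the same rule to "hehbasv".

What's happening: keep every other character starting from the first (positions 1st, 3rd, 5th, ...).
So "hehbasv" becomes "hhav".

hhav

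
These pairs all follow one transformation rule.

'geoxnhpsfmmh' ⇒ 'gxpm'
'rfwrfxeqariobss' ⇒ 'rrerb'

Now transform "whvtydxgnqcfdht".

wtxqd

The rule is to keep one character in every 3, starting at position 1 (positions 1st, 4th, 7th, ...).
Doing the same to "whvtydxgnqcfdht": "wtxqd".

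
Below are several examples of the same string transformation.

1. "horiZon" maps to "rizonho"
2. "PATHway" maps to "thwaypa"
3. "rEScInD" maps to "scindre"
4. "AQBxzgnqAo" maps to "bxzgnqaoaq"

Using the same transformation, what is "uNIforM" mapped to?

iformun

Looking at the pairs, the operation is to move the first 2 characters to the end (rotate left by 2), then convert every letter to lowercase.
On "uNIforM": the first step gives "IforMuN", and the second then gives "iformun".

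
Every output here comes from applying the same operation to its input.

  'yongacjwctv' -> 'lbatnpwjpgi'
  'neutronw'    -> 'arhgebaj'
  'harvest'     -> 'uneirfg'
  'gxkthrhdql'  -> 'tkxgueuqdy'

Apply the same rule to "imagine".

vzntvar

What's happening: shift every letter 13 places forward in the alphabet (wrapping around) — i.e. ROT13.
"imagine" → "vzntvar".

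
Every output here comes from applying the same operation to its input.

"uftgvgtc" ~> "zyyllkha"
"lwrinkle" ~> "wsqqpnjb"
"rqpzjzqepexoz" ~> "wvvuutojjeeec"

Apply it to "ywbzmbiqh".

vrnmggedb

The pattern: shift every letter 5 places forward in the alphabet (wrapping around), then sort the characters into reverse alphabetical order.
Working it through for "ywbzmbiqh": intermediate "dbgergnvm", final "vrnmggedb".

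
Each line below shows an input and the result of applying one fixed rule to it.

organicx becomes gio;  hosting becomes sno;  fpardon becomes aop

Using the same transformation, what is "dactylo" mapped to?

The pattern: move the first 2 characters to the end (rotate left by 2), then keep one character in every 3, starting at position 1 (positions 1st, 4th, 7th, ...).
For "dactylo" the result is "cla".

cla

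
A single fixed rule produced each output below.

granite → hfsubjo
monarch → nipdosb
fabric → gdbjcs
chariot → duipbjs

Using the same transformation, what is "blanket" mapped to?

cumfblo

The rule is to take characters alternately from the front and the back (1st, last, 2nd, 2nd-last, ...), then shift every letter 1 place forward in the alphabet (wrapping around).
Working it through for "blanket": intermediate "btleakn", final "cumfblo".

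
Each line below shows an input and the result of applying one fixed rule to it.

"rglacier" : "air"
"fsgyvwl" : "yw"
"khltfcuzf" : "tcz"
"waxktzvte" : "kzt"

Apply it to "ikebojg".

The pattern: delete the first 2 characters, then keep every other character starting from the second (positions 2nd, 4th, 6th, ...).
Starting from "ikebojg": after the first operation, "ebojg"; after the second, "bj".

bj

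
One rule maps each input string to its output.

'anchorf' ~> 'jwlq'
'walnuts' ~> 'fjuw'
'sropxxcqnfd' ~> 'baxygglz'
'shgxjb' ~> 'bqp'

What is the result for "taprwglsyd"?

cjyafpu

Each output is the input with this applied: shift every letter 9 places forward in the alphabet (wrapping around), then delete the last 3 characters.
For "taprwglsyd" the result is "cjyafpu".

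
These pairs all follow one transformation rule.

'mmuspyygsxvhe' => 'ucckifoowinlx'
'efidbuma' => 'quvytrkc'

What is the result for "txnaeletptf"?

Each output is the input with this applied: move the last character to the front, then shift every letter 10 places backward in the alphabet (wrapping around).
Working it through for "txnaeletptf": intermediate "ftxnaeletpt", final "vjndqubujfj".

vjndqubujfj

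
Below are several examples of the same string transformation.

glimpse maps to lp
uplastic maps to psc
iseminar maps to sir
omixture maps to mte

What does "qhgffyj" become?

The rule is to keep one character in every 3, starting at position 2 (positions 2nd, 5th, 8th, ...).
"qhgffyj" → "hf".

hf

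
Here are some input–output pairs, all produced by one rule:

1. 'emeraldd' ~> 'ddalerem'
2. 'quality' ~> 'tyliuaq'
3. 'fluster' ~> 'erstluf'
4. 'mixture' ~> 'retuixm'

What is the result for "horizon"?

Rule — reverse the string, then swap each adjacent pair of characters (1↔2, 3↔4, ...).
Starting from "horizon": after the first operation, "noziroh"; after the second, "onizorh".

onizorh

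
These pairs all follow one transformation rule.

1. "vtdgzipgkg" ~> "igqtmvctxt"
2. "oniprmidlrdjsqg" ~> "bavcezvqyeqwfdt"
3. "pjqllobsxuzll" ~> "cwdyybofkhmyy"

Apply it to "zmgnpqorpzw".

The rule is to shift every letter 13 places forward in the alphabet (wrapping around) — i.e. ROT13.
Applying that to "zmgnpqorpzw" gives "mztacdbecmj".

mztacdbecmj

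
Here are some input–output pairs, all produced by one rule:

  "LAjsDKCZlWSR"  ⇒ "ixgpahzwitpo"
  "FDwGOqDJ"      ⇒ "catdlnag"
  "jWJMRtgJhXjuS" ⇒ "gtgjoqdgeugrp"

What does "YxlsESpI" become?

vuipbpmf

The rule is to shift every letter 3 places backward in the alphabet (wrapping around), then convert every letter to lowercase.
Applying both steps to "YxlsESpI": "VuipBPmF", then "vuipbpmf".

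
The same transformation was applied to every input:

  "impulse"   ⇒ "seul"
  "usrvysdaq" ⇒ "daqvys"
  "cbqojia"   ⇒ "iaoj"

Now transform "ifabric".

Rule — delete the first 3 characters, then swap the front and back halves of the string.
On "ifabric": the first step gives "bric", and the second then gives "icbr".

icbr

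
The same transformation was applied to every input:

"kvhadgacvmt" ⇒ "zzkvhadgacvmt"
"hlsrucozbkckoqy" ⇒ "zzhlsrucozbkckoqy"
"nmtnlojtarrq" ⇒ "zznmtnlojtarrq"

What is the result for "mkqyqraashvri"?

What's happening: prepend "zz".
Applying that to "mkqyqraashvri" gives "zzmkqyqraashvri".

zzmkqyqraashvri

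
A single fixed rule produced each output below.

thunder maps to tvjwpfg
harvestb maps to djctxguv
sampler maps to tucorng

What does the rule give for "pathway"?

arcvjyc

The pattern: shift every letter 2 places forward in the alphabet (wrapping around), then move the last character to the front.
Working it through for "pathway": intermediate "rcvjyca", final "arcvjyc".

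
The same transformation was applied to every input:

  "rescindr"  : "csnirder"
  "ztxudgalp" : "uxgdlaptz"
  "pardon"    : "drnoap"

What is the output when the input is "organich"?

aginhcro

Looking at the pairs, the operation is to swap each adjacent pair of characters (1↔2, 3↔4, ...), then move the first 2 characters to the end (rotate left by 2).
So "organich" becomes "aginhcro".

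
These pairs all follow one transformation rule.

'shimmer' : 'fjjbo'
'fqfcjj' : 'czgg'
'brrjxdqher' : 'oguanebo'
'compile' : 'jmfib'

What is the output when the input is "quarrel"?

The pattern: shift every letter 3 places backward in the alphabet (wrapping around), then delete the first 2 characters.
On "quarrel": the first step gives "nrxoobi", and the second then gives "xoobi".

xoobi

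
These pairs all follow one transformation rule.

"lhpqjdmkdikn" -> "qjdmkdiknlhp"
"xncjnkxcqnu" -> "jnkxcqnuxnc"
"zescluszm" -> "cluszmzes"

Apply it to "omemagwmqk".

magwmqkome

What's happening: move the first 3 characters to the end (rotate left by 3).
"omemagwmqk" → "magwmqkome".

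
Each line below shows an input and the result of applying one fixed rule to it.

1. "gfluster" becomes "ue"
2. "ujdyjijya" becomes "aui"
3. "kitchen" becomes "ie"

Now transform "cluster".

Rule — move the last character to the front, then keep only the vowels.
Working it through for "cluster": intermediate "rcluste", final "ue".

ue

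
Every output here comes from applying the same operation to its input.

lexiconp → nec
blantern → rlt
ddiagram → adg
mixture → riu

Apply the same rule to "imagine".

nmi

The rule is to move the last 2 characters to the front (rotate right by 2), then keep one character in every 3, starting at position 1 (positions 1st, 4th, 7th, ...).
On "imagine" that produces "nmi".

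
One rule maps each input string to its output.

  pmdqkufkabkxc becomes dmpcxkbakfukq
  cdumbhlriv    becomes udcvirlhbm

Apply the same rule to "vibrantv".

Looking at the pairs, the operation is to reverse the string, then move the last 3 characters to the front (rotate right by 3).
On "vibrantv" that produces "bivvtnar".

bivvtnar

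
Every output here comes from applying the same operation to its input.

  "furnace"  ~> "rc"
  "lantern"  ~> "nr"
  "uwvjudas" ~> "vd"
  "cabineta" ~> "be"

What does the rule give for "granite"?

In each case the input is transformed by: keep one character in every 3, starting at position 3 (positions 3rd, 6th, 9th, ...).
On "granite" that produces "at".

at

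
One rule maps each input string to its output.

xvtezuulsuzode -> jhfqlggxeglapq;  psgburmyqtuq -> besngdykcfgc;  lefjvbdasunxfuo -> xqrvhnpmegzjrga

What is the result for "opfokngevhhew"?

abrawzsqhttqi

What's happening: shift every letter 12 places forward in the alphabet (wrapping around).
So "opfokngevhhew" becomes "abrawzsqhttqi".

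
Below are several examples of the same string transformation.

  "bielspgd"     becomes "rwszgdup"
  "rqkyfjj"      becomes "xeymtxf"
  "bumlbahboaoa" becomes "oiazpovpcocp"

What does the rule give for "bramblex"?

The transformation: shift every letter 12 places backward in the alphabet (wrapping around), then swap the first and last characters.
"bramblex" → "pfoapzsl" → "lfoapzsp".

lfoapzsp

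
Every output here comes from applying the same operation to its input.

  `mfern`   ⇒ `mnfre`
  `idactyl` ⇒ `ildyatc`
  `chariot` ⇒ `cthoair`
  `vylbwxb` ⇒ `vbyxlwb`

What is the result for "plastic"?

In each case the input is transformed by: take characters alternately from the front and the back (1st, last, 2nd, 2nd-last, ...).
On "plastic" that produces "pcliats".

pcliats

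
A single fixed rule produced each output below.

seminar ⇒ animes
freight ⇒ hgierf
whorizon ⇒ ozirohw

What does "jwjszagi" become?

gazsjwj

Each output is the input with this applied: delete the last character, then reverse the string.
Applying both steps to "jwjszagi": "jwjszag", then "gazsjwj".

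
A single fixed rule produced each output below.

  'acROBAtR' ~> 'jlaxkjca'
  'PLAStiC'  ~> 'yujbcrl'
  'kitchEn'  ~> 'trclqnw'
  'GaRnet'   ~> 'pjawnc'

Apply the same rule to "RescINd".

anblrwm

The rule is to shift every letter 9 places forward in the alphabet (wrapping around), then convert every letter to lowercase.
Starting from "RescINd": after the first operation, "AnblRWm"; after the second, "anblrwm".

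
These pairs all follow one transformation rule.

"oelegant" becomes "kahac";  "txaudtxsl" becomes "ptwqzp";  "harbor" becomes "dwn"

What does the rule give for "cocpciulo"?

ykylye

Looking at the pairs, the operation is to shift every letter 4 places backward in the alphabet (wrapping around), then delete the last 3 characters.
Starting from "cocpciulo": after the first operation, "ykylyeqhk"; after the second, "ykylye".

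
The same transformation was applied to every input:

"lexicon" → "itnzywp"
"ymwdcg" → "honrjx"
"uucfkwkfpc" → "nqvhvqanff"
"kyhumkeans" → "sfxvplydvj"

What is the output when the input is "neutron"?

feczyyp

Rule — shift every letter 11 places forward in the alphabet (wrapping around), then move the first 2 characters to the end (rotate left by 2).
Applying that to "neutron" gives "feczyyp".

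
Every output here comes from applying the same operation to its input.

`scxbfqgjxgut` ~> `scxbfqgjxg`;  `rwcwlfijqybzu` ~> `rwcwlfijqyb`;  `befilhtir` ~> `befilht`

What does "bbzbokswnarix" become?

bbzbokswnar

In each case the input is transformed by: delete the last 2 characters.
On "bbzbokswnarix" that produces "bbzbokswnar".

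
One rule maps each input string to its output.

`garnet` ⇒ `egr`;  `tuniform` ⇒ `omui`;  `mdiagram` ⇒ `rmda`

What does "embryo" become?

The transformation: swap the front and back halves of the string, then keep every other character starting from the second (positions 2nd, 4th, 6th, ...).
Starting from "embryo": after the first operation, "ryoemb"; after the second, "yeb".

yeb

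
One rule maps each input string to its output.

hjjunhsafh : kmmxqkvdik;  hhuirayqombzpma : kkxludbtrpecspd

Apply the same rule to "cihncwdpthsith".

flkqfzgswkvlwk

Looking at the pairs, the operation is to shift every letter 3 places forward in the alphabet (wrapping around).
For "cihncwdpthsith" the result is "flkqfzgswkvlwk".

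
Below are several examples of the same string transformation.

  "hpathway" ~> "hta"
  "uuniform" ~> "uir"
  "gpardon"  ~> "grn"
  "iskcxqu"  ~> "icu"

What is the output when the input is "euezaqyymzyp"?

ezyz

Looking at the pairs, the operation is to keep one character in every 3, starting at position 1 (positions 1st, 4th, 7th, ...).
For "euezaqyymzyp" the result is "ezyz".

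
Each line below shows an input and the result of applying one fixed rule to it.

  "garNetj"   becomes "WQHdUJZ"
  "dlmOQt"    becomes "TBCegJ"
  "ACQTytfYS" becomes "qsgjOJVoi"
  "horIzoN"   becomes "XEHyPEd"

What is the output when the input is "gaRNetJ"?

WQhdUJz

The transformation: flip the case of every letter, then shift every letter 10 places backward in the alphabet (wrapping around).
Working it through for "gaRNetJ": intermediate "GArnETj", final "WQhdUJz".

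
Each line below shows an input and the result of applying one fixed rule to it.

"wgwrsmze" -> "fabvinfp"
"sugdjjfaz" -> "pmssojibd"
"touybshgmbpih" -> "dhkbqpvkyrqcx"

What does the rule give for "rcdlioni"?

murxwral

Looking at the pairs, the operation is to move the first 2 characters to the end (rotate left by 2), then shift every letter 9 places forward in the alphabet (wrapping around).
For "rcdlioni", step one produces "dlionirc"; step two turns that into "murxwral".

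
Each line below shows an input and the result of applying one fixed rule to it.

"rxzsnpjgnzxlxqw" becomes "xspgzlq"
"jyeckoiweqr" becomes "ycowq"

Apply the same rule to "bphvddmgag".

pvdgg

In each case the input is transformed by: keep every other character starting from the second (positions 2nd, 4th, 6th, ...).
So "bphvddmgag" becomes "pvdgg".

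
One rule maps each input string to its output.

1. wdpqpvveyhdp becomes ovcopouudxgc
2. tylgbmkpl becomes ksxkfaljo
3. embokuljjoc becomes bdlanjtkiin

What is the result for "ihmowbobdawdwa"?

In each case the input is transformed by: shift every letter 1 place backward in the alphabet (wrapping around), then move the last character to the front.
Starting from "ihmowbobdawdwa": after the first operation, "hglnvanaczvcvz"; after the second, "zhglnvanaczvcv".

zhglnvanaczvcv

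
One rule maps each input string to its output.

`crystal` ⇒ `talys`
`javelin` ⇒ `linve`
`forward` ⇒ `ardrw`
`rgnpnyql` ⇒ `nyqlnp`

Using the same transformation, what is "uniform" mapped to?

ormif

What's happening: delete the first 2 characters, then move the first 2 characters to the end (rotate left by 2).
On "uniform": the first step gives "iform", and the second then gives "ormif".
(Check on "javelin": → "velin" → "linve" ✓)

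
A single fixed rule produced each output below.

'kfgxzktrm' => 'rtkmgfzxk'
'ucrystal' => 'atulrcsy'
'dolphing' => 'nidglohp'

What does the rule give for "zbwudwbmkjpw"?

The rule is to move the last 3 characters to the front (rotate right by 3), then swap each adjacent pair of characters (1↔2, 3↔4, ...).
"zbwudwbmkjpw" → "jpwzbwudwbmk" → "pjzwwbdubwkm".
(Check on "dolphing": → "ingdolph" → "nidglohp" ✓)

pjzwwbdubwkm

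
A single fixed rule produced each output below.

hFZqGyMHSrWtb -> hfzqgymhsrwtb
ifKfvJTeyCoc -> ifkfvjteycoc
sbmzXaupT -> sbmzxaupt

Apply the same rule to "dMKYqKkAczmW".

dmkyqkkaczmw

The rule is to convert every letter to lowercase.
For "dMKYqKkAczmW" the result is "dmkyqkkaczmw".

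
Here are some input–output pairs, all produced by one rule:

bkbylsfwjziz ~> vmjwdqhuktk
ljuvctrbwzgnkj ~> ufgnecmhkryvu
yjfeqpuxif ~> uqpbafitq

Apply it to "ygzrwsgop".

rkchdrza

The pattern: shift every letter 11 places forward in the alphabet (wrapping around), then delete the first character.
On "ygzrwsgop" that produces "rkchdrza".
(Check on "bkbylsfwjziz": → "mvmjwdqhuktk" → "vmjwdqhuktk" ✓)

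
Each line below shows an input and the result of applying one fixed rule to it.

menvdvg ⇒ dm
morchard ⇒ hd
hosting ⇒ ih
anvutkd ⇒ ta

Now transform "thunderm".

dm

Rule — move the first 2 characters to the end (rotate left by 2), then keep one character in every 3, starting at position 3 (positions 3rd, 6th, 9th, ...).
"thunderm" → "undermth" → "dm".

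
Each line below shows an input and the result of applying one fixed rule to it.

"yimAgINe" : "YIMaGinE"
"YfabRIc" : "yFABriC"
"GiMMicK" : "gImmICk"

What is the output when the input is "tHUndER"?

ThuNDer

What's happening: flip the case of every letter.
For "tHUndER" the result is "ThuNDer".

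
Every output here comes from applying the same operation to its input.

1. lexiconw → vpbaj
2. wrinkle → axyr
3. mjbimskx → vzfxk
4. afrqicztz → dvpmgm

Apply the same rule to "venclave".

pynir

Each output is the input with this applied: shift every letter 13 places forward in the alphabet (wrapping around) — i.e. ROT13, then delete the first 3 characters.
Applying that to "venclave" gives "pynir".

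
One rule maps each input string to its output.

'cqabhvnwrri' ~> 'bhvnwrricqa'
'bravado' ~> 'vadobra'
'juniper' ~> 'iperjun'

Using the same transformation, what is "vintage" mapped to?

tagevin

The rule is to move the first 3 characters to the end (rotate left by 3).
Applying that to "vintage" gives "tagevin".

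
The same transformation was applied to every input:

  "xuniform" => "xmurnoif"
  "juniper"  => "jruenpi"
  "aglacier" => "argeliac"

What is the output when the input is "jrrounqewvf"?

What's happening: take characters alternately from the front and the back (1st, last, 2nd, 2nd-last, ...).
So "jrrounqewvf" becomes "jfrvrwoeuqn".

jfrvrwoeuqn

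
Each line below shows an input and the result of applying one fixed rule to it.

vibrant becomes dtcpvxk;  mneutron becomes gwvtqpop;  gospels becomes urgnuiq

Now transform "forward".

What's happening: shift every letter 2 places forward in the alphabet (wrapping around), then move the first 2 characters to the end (rotate left by 2).
"forward" → "tyctfhq".
(Check on "gospels": → "iqurgnu" → "urgnuiq" ✓)

tyctfhq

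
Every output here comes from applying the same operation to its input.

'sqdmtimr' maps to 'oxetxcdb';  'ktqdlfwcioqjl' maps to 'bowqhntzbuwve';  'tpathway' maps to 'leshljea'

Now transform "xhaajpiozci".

Looking at the pairs, the operation is to shift every letter 11 places forward in the alphabet (wrapping around), then move the first 2 characters to the end (rotate left by 2).
"xhaajpiozci" → "islluatzknt" → "lluatzkntis".
(Check on "ktqdlfwcioqjl": → "vebowqhntzbuw" → "bowqhntzbuwve" ✓)

lluatzkntis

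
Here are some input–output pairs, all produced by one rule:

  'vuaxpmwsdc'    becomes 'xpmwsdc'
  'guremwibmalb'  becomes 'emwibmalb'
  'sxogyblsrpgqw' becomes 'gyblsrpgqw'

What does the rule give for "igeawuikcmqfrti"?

awuikcmqfrti

Each output is the input with this applied: delete the first 3 characters.
"igeawuikcmqfrti" → "awuikcmqfrti".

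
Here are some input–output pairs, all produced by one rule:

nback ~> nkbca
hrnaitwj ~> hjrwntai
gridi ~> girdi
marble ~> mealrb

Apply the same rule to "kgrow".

The rule is to take characters alternately from the front and the back (1st, last, 2nd, 2nd-last, ...).
Doing the same to "kgrow": "kwgor".

kwgor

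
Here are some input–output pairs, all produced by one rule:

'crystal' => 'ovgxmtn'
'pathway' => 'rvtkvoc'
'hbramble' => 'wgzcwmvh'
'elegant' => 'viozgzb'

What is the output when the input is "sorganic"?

idxnjmbv

Rule — move the last 3 characters to the front (rotate right by 3), then shift every letter 5 places backward in the alphabet (wrapping around).
"sorganic" → "idxnjmbv".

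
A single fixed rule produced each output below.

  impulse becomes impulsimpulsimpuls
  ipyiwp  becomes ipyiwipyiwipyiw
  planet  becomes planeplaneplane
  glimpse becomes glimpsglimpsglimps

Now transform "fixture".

Each output is the input with this applied: delete the last character, then write the whole string 3 times in a row.
Doing the same to "fixture": "fixturfixturfixtur".

fixturfixturfixtur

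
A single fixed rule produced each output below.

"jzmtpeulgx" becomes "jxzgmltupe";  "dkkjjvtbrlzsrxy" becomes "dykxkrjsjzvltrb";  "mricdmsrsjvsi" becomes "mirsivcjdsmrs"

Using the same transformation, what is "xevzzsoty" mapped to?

xyetvozsz

What's happening: take characters alternately from the front and the back (1st, last, 2nd, 2nd-last, ...).
Doing the same to "xevzzsoty": "xyetvozsz".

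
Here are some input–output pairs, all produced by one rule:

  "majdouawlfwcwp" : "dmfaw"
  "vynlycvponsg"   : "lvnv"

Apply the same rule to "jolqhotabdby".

Rule — keep one character in every 3, starting at position 1 (positions 1st, 4th, 7th, ...), then swap each adjacent pair of characters (1↔2, 3↔4, ...).
For "jolqhotabdby", step one produces "jqtd"; step two turns that into "qjdt".

qjdt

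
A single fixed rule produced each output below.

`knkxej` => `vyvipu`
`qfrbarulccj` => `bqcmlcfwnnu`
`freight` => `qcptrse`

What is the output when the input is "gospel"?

The pattern: shift every letter 11 places forward in the alphabet (wrapping around).
On "gospel" that produces "rzdapw".

rzdapw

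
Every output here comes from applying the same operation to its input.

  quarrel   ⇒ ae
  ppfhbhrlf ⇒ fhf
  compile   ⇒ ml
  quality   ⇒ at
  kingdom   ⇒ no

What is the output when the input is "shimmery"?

ie

Looking at the pairs, the operation is to keep one character in every 3, starting at position 3 (positions 3rd, 6th, 9th, ...).
For "shimmery" the result is "ie".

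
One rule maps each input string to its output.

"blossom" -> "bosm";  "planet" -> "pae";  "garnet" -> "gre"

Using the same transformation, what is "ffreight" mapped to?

In each case the input is transformed by: keep every other character starting from the first (positions 1st, 3rd, 5th, ...).
On "ffreight" that produces "frih".

frih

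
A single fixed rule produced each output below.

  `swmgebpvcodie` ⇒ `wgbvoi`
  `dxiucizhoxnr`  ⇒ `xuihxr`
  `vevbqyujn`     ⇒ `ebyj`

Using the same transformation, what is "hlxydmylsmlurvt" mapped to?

The transformation: keep every other character starting from the second (positions 2nd, 4th, 6th, ...).
Applying that to "hlxydmylsmlurvt" gives "lymlmuv".

lymlmuv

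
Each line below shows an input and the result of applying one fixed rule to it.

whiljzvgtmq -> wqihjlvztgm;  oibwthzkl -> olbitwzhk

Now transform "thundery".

tyuhdnre

The transformation: move the last character to the front, then swap each adjacent pair of characters (1↔2, 3↔4, ...).
Starting from "thundery": after the first operation, "ythunder"; after the second, "tyuhdnre".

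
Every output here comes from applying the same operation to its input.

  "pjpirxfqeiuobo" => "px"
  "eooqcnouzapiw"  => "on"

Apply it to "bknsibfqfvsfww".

The pattern: keep one character in every 3, starting at position 3 (positions 3rd, 6th, 9th, ...), then delete the last 2 characters.
For "bknsibfqfvsfww" the result is "nb".

nb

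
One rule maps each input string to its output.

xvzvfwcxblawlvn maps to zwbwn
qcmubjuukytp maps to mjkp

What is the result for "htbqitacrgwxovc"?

The rule is to keep one character in every 3, starting at position 3 (positions 3rd, 6th, 9th, ...).
On "htbqitacrgwxovc" that produces "btrxc".

btrxc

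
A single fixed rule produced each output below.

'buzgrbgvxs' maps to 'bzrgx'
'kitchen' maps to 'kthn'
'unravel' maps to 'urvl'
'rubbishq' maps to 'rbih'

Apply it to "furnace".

frae

The transformation: keep every other character starting from the first (positions 1st, 3rd, 5th, ...).
Doing the same to "furnace": "frae".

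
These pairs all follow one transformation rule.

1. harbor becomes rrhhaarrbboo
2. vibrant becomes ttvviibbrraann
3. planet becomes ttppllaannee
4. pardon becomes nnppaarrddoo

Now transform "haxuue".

What's happening: double every character, then move the last 2 characters to the front (rotate right by 2).
Starting from "haxuue": after the first operation, "hhaaxxuuuuee"; after the second, "eehhaaxxuuuu".

eehhaaxxuuuu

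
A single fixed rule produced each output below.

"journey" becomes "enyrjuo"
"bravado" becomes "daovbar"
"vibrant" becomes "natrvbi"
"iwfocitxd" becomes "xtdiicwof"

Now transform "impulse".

Rule — move the last 2 characters to the front (rotate right by 2), then take characters alternately from the front and the back (1st, last, 2nd, 2nd-last, ...).
On "impulse": the first step gives "seimpul", and the second then gives "sleuipm".

sleuipm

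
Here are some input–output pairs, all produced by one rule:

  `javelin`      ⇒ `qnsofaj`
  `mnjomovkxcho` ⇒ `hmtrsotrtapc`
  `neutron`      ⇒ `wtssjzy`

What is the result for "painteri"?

Rule — shift every letter 5 places forward in the alphabet (wrapping around), then move the last 3 characters to the front (rotate right by 3).
Applying both steps to "painteri": "ufnsyjwn", then "jwnufnsy".

jwnufnsy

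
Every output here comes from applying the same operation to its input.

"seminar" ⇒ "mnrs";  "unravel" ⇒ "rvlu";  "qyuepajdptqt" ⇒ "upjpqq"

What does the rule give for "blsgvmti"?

svtb

The rule is to keep every other character starting from the first (positions 1st, 3rd, 5th, ...), then move the first character to the end.
"blsgvmti" → "bsvt" → "svtb".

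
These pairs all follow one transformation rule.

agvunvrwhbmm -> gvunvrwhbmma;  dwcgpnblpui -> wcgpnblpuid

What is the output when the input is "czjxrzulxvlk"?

Rule — move the first character to the end.
On "czjxrzulxvlk" that produces "zjxrzulxvlkc".

zjxrzulxvlkc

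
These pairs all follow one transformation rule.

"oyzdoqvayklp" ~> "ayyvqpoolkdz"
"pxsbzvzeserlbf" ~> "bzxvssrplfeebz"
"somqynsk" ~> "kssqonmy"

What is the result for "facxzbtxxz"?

Each output is the input with this applied: sort the characters into reverse alphabetical order, then swap the first and last characters.
For "facxzbtxxz", step one produces "zzxxxtfcba"; step two turns that into "azxxxtfcbz".

azxxxtfcbz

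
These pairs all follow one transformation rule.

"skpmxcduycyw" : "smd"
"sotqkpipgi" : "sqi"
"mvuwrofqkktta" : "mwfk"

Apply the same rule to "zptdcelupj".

zdl

Each output is the input with this applied: delete the last 3 characters, then keep one character in every 3, starting at position 1 (positions 1st, 4th, 7th, ...).
Starting from "zptdcelupj": after the first operation, "zptdcel"; after the second, "zdl".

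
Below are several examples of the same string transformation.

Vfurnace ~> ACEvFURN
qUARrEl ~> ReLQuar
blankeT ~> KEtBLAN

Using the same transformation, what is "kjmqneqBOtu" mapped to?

oTUKJMQNEQb

The transformation: move the last 3 characters to the front (rotate right by 3), then flip the case of every letter.
Working it through for "kjmqneqBOtu": intermediate "OtukjmqneqB", final "oTUKJMQNEQb".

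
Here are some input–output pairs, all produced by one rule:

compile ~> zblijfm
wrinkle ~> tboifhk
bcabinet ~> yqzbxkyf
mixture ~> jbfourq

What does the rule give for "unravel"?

The transformation: take characters alternately from the front and the back (1st, last, 2nd, 2nd-last, ...), then shift every letter 3 places backward in the alphabet (wrapping around).
Working it through for "unravel": intermediate "ulnerva", final "rikbosx".

rikbosx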